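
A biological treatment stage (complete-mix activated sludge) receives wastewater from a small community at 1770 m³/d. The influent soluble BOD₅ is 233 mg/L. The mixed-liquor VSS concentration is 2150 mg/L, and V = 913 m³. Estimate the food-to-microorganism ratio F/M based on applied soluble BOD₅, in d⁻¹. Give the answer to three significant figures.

F/M ≈ 0.210 d⁻¹

F/M = Q·S₀ / (V·X) = 1770 × 233 / (913.0 × 2150) = 0.2101 g soluble BOD₅·(g VSS·d)⁻¹.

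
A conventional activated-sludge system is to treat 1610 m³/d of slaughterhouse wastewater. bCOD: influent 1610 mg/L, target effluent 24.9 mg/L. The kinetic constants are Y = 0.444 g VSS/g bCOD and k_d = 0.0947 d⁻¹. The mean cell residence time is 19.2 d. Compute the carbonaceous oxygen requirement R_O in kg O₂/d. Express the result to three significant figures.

R_O ≈ 1980 kg O₂/d

Correct the yield for decay: Y_obs = Y/(1 + k_d θ_c) = 0.444 / (1 + 0.0947 × 19.2) = 0.444 / 2.818 = 0.1575.
Q·(S₀ − S) = 1610 × (1610 − 24.9) × 10⁻³ = 2552 kg/d removed.
P_X = Y_obs·Q·(S₀ − S) = 0.1575 × 2552 = 402.1 kg VSS/d.
R_O = Q·(S₀ − S) − 1.42·P_X = 2552 − 1.42 × 402.1 = 1981 kg O₂/d.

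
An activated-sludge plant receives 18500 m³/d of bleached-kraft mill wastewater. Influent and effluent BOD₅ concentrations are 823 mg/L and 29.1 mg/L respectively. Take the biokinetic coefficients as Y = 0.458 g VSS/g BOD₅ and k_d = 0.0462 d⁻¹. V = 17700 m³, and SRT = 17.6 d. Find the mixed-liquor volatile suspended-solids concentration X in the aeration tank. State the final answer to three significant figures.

X ≈ 3690 mg/L

From V·X·(1 + k_d·θ_c) = Y·Q·(S₀ − S)·θ_c: X = 0.458 × 18500 × (823 − 29.1) × 17.6 / [17700 × (1 + 0.0462 × 17.6)] = 3689 mg/L.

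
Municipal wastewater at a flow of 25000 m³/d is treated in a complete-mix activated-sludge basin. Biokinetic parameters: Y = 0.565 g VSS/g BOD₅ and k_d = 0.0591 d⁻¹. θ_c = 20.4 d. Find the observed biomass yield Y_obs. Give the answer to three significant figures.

Y_obs ≈ 0.256 g VSS/g BOD₅

The observed yield is Y_obs = Y/(1 + k_d·θ_c) = 0.565 / (1 + 0.0591 × 20.4) = 0.565 / 2.206 = 0.2562 g VSS per g BOD₅ removed.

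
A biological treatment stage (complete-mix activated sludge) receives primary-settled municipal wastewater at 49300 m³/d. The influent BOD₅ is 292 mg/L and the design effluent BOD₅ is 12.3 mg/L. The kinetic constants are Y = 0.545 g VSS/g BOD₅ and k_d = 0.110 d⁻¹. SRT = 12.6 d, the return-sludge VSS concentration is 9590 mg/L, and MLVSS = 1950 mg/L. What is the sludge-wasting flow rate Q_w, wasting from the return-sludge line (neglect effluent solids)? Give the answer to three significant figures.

Steady-state biomass mass balance: V·X·(1 + k_d·θ_c) = Y·Q·(S₀ − S)·θ_c, so V = 0.545 × 49300 × (292 − 12.3) × 12.6 / [1950 × (1 + 0.110 × 12.6)] = 9.47×10^7 / 4653 = 20352 m³.
Q_w = (V·X)/(θ_c X_r) = 20352 × 1950 / (12.6 × 9590) = 328.4 m³/d.

Q_w ≈ 328 m³/d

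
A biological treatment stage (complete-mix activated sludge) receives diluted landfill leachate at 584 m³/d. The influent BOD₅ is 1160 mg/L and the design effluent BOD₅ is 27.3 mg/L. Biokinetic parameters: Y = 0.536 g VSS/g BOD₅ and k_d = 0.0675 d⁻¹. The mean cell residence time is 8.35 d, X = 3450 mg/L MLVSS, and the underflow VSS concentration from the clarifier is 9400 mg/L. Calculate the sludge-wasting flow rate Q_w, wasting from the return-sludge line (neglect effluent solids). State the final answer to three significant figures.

Steady-state biomass mass balance: V·X·(1 + k_d·θ_c) = Y·Q·(S₀ − S)·θ_c, so V = 0.536 × 584 × (1160 − 27.3) × 8.35 / [3450 × (1 + 0.0675 × 8.35)] = 2.96×10^6 / 5395 = 548.8 m³.
θ_c = V·X/(Q_w·X_r) when wasting from the recycle, so Q_w = V·X/(θ_c·X_r) = 548.8 × 3450 / (8.35 × 9400) = 24.12 m³/d.

Q_w ≈ 24.1 m³/d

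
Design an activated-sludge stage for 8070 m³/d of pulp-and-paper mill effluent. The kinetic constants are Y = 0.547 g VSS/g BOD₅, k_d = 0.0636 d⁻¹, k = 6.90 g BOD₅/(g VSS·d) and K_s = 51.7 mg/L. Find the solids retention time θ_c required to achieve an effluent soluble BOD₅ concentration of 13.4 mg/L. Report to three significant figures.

θ_c ≈ 1.40 d

At the target effluent, Y k S/(K_s+S) = 0.547×6.90×13.4/65.10 = 0.7769 d⁻¹.
Then 1/θ_c = μ − k_d = 0.7769 − 0.0636 = 0.7133 d⁻¹, giving θ_c = 1.402 d.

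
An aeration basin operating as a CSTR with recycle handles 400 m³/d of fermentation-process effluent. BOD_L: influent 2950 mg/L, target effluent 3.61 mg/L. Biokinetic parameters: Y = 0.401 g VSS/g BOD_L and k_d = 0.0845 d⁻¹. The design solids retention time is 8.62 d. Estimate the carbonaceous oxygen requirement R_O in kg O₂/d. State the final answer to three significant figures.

R_O ≈ 790 kg O₂/d

The observed yield is Y_obs = Y/(1 + k_d·θ_c) = 0.401 / (1 + 0.0845 × 8.62) = 0.401 / 1.728 = 0.2320 g VSS per g BOD_L removed.
Q·(S₀ − S) = 400 × (2950 − 3.61) × 10⁻³ = 1179 kg/d removed.
P_X = Y_obs·Q·(S₀ − S) = 0.2320 × 1179 = 273.4 kg VSS/d.
R_O = Q·(S₀ − S) − 1.42·P_X = 1179 − 1.42 × 273.4 = 790.3 kg O₂/d.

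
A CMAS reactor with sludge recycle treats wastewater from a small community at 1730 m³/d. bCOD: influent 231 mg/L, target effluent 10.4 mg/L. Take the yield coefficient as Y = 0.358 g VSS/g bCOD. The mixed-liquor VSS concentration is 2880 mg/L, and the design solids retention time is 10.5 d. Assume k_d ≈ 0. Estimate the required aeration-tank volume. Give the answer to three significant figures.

V·X = Y·Q·ΔS·θ_c gives V = 0.358 × 1730 × (231 − 10.4) × 10.5 / 2880 = 498.1 m³.

V ≈ 498 m³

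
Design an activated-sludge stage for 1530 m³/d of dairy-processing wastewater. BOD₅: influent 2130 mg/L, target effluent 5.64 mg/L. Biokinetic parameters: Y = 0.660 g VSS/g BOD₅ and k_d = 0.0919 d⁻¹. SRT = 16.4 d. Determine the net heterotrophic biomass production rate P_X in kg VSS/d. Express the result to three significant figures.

Y_obs = Y / (1 + k_d θ_c) = 0.660 / (1 + 0.0919 × 16.4) = 0.660 / 2.507 = 0.2632.
Substrate removed = Q·(S₀ − S) = 1530 m³/d × (2130 − 5.64) g/m³ = 3.25×10^6 g/d = 3250 kg/d.
Biomass produced: P_X = Y_obs·Q·ΔS = 0.2632 × 3250 ≈ 855.6 kg VSS/d.

P_X ≈ 856 kg VSS/d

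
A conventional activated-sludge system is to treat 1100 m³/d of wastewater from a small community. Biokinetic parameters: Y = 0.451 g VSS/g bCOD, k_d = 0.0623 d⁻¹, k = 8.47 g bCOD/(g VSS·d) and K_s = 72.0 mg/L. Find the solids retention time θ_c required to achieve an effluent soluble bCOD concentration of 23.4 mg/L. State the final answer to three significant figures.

θ_c ≈ 1.14 d

From 1/θ_c = Y·k·S/(K_s + S) − k_d: Y·k·S/(K_s+S) = 0.451 × 8.47 × 23.4 / (72.0 + 23.4) = 0.9370 d⁻¹.
1/θ_c = 0.9370 − 0.0623 = 0.8747 d⁻¹, so θ_c = 1.143 d.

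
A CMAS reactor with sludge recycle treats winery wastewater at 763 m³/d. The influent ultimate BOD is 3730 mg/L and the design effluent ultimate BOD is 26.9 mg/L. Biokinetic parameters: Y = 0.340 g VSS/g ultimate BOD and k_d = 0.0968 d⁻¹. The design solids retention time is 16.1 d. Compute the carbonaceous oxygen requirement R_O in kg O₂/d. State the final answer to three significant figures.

Correct the yield for decay: Y_obs = Y/(1 + k_d θ_c) = 0.340 / (1 + 0.0968 × 16.1) = 0.340 / 2.558 = 0.1329.
Mass of ultimate BOD removed per day: Q(S₀ − S) = 763 × 3703 g/m³ = 2825 kg/d.
Biomass synthesised: P_X = Y_obs × 2825 = 375.5 kg VSS/d.
Carbonaceous O₂ demand = substrate oxidised − cell-mass equivalent = 2825 − 1.42 × 375.5 = 2292 kg O₂/d.

R_O ≈ 2290 kg O₂/d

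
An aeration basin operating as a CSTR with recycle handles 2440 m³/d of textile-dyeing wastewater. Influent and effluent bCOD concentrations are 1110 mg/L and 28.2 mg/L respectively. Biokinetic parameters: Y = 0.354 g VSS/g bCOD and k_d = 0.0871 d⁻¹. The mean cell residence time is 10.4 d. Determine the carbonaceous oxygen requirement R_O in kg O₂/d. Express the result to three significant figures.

R_O ≈ 1940 kg O₂/d

The observed yield is Y_obs = Y/(1 + k_d·θ_c) = 0.354 / (1 + 0.0871 × 10.4) = 0.354 / 1.906 = 0.1857 g VSS per g bCOD removed.
Mass of bCOD removed per day: Q(S₀ − S) = 2440 × 1082 g/m³ = 2640 kg/d.
Biomass synthesised: P_X = Y_obs × 2640 = 490.3 kg VSS/d.
R_O = Q·ΔS − 1.42 P_X = 2640 − 696.2 = 1943 kg O₂/d.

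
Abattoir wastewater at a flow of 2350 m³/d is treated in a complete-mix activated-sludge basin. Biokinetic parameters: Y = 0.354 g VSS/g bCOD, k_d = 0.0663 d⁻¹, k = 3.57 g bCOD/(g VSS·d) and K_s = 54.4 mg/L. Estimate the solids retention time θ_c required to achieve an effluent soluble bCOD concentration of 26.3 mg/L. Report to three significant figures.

θ_c ≈ 2.89 d

Specific growth rate at S = 26.3 mg/L: μ = YkS/(K_s+S) = 0.354·3.57·26.3/(54.4+26.3) = 0.4119 d⁻¹.
θ_c = 1/(μ − k_d) = 1/(0.4119 − 0.0663) = 1/0.3456 = 2.894 d.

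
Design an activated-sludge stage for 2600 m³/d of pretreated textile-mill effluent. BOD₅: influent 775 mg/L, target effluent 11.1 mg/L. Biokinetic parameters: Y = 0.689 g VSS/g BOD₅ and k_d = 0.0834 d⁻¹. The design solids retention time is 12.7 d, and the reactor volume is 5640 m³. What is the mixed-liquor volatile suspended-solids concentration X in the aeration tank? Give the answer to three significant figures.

X ≈ 1500 mg/L

From V·X·(1 + k_d·θ_c) = Y·Q·(S₀ − S)·θ_c: X = 0.689 × 2600 × (775 − 11.1) × 12.7 / [5640 × (1 + 0.0834 × 12.7)] = 1496 mg/L.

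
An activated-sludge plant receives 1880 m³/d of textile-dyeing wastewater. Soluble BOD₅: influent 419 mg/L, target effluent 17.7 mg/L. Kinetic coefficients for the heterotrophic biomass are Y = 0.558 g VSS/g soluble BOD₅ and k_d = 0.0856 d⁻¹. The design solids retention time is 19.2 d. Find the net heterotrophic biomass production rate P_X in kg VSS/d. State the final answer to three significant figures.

P_X ≈ 159 kg VSS/d

Y_obs = Y / (1 + k_d θ_c) = 0.558 / (1 + 0.0856 × 19.2) = 0.558 / 2.644 = 0.2111.
Substrate removed = Q·(S₀ − S) = 1880 m³/d × (419 − 17.7) g/m³ = 7.54×10^5 g/d = 754.4 kg/d.
Biomass produced: P_X = Y_obs·Q·ΔS = 0.2111 × 754.4 ≈ 159.2 kg VSS/d.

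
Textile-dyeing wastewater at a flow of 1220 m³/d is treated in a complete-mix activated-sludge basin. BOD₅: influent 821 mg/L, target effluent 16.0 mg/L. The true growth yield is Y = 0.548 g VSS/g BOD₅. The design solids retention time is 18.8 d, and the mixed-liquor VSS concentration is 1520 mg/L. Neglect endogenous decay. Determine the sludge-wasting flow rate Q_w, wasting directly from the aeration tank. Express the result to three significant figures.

Biomass mass balance (decay neglected): V·X = Y·Q·(S₀ − S)·θ_c, so V = 0.548 × 1220 × (821 − 16.0) × 18.8 / 1520 = 6657 m³.
With mixed-liquor wasting, θ_c = V/Q_w, so Q_w = V/θ_c = 6657/18.8 = 354.1 m³/d.

Q_w ≈ 354 m³/d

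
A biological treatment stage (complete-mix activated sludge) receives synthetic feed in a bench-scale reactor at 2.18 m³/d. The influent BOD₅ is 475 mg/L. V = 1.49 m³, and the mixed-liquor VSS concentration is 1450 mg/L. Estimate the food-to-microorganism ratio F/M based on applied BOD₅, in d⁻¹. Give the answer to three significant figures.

F/M = Q·S₀ / (V·X) = 2.18 × 475 / (1.490 × 1450) = 0.4793 g BOD₅·(g VSS·d)⁻¹.

F/M ≈ 0.479 d⁻¹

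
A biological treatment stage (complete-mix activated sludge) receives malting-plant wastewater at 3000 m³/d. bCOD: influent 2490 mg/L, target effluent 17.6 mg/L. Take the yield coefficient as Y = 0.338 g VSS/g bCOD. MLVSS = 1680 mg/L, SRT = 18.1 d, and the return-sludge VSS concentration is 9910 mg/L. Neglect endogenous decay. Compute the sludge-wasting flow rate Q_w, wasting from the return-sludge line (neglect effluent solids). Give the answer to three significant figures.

With k_d = 0 the design equation reduces to V = Y Q (S₀−S) θ_c / X = 0.338 × 3000 × (2490 − 17.6) × 18.1 / 1680 = 27010 m³.
Wasting from the return line (neglecting effluent solids): Q_w = V·X / (θ_c·X_r) = 27010 × 1680 / (18.1 × 9910) = 253.0 m³/d.

Q_w ≈ 253 m³/d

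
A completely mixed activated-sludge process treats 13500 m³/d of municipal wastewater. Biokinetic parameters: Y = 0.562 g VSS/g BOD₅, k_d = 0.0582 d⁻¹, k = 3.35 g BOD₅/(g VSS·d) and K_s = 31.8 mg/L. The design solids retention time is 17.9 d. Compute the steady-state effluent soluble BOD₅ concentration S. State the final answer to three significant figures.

From the Monod/SRT balance for a CMAS, S = K_s·(1+k_d θ_c)/[θ_c·(Y k − k_d) − 1] = 31.8 × (1 + 0.0582 × 17.9) / [17.9 × (0.562 × 3.35 − 0.0582) − 1] = 64.93 / 31.66 = 2.051 mg/L.

S ≈ 2.05 mg/L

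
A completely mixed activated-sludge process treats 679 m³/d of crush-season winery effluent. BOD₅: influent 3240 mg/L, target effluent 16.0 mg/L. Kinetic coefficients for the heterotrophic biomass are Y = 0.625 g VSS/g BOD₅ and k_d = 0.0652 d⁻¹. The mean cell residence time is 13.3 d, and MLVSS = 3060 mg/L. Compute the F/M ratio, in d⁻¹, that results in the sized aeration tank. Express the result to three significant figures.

F/M ≈ 0.226 d⁻¹

Steady-state biomass mass balance: V·X·(1 + k_d·θ_c) = Y·Q·(S₀ − S)·θ_c, so V = 0.625 × 679 × (3240 − 16.0) × 13.3 / [3060 × (1 + 0.0652 × 13.3)] = 1.82×10^7 / 5714 = 3185 m³.
F/M = Q·S₀ / (V·X) = 679 × 3240 / (3185 × 3060) = 0.2257 g BOD₅·(g VSS·d)⁻¹.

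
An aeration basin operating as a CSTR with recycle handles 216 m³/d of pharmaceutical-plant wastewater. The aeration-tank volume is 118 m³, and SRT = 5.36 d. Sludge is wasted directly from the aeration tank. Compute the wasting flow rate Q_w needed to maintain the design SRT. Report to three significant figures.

With mixed-liquor wasting, θ_c = V/Q_w, so Q_w = V/θ_c = 118.0/5.36 = 22.01 m³/d.

Q_w ≈ 22.0 m³/d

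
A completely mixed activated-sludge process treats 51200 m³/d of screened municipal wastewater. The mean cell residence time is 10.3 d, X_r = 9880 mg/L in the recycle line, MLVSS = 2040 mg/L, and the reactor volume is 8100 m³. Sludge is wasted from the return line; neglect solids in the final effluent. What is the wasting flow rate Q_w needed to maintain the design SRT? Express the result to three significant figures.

Q_w ≈ 162 m³/d

Q_w = (V·X)/(θ_c X_r) = 8100 × 2040 / (10.3 × 9880) = 162.4 m³/d.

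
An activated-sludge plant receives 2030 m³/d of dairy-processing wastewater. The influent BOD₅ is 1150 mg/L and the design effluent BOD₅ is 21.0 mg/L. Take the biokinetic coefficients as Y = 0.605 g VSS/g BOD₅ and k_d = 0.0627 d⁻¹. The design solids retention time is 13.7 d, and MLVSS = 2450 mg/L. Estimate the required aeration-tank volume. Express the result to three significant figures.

Rearranging the biomass balance for a CMAS with decay, V = Y·Q·ΔS·θ_c / [X·(1+k_d θ_c)] = 0.605 × 2030 × (1150 − 21.0) × 13.7 / [2450 × (1 + 0.0627 × 13.7)] = 1.9×10^7 / 4555 = 4171 m³.

V ≈ 4170 m³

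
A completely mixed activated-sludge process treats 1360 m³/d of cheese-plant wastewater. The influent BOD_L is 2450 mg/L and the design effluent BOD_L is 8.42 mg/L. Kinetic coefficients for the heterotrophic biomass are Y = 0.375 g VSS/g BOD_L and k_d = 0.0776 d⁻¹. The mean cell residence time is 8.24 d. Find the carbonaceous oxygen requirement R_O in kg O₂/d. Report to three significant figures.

R_O ≈ 2240 kg O₂/d

Correct the yield for decay: Y_obs = Y/(1 + k_d θ_c) = 0.375 / (1 + 0.0776 × 8.24) = 0.375 / 1.639 = 0.2287.
ΔS = 2450 − 8.42 = 2442 mg/L, so the substrate removal rate is 1360 × 2442/1000 = 3321 kg BOD_L/d.
Biomass synthesised: P_X = Y_obs × 3321 = 759.5 kg VSS/d.
R_O = Q·ΔS − 1.42 P_X = 3321 − 1079 = 2242 kg O₂/d.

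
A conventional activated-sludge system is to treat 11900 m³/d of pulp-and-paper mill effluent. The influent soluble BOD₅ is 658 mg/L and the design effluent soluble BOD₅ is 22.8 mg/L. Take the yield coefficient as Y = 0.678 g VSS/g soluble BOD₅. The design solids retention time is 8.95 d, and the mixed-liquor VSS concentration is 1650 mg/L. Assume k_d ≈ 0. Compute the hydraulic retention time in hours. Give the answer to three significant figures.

τ ≈ 56.1 h

V·X = Y·Q·ΔS·θ_c gives V = 0.678 × 11900 × (658 − 22.8) × 8.95 / 1650 = 27799 m³.
τ = V/Q = 27799/11900 = 2.336 d, or 56.06 h.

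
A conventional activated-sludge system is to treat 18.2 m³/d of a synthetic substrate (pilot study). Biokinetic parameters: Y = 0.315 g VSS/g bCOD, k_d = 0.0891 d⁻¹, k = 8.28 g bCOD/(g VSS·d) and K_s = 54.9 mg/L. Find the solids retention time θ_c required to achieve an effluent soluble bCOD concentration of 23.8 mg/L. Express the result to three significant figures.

θ_c ≈ 1.43 d

Specific growth rate at S = 23.8 mg/L: μ = YkS/(K_s+S) = 0.315·8.28·23.8/(54.9+23.8) = 0.7888 d⁻¹.
Then 1/θ_c = μ − k_d = 0.7888 − 0.0891 = 0.6997 d⁻¹, giving θ_c = 1.429 d.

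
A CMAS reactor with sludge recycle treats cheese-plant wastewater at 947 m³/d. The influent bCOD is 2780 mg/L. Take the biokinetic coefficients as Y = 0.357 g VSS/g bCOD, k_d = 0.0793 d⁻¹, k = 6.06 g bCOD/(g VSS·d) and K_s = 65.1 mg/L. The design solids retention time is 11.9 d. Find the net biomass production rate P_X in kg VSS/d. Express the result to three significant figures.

From the Monod/SRT balance for a CMAS, S = K_s·(1+k_d θ_c)/[θ_c·(Y k − k_d) − 1] = 65.1 × (1 + 0.0793 × 11.9) / [11.9 × (0.357 × 6.06 − 0.0793) − 1] = 126.5 / 23.80 = 5.316 mg/L.
The observed yield is Y_obs = Y/(1 + k_d·θ_c) = 0.357 / (1 + 0.0793 × 11.9) = 0.357 / 1.944 = 0.1837 g VSS per g bCOD removed.
Q·(S₀ − S) = 947 × (2780 − 5.32) × 10⁻³ = 2628 kg/d removed.
Biomass produced: P_X = Y_obs·Q·ΔS = 0.1837 × 2628 ≈ 482.6 kg VSS/d.

P_X ≈ 483 kg VSS/d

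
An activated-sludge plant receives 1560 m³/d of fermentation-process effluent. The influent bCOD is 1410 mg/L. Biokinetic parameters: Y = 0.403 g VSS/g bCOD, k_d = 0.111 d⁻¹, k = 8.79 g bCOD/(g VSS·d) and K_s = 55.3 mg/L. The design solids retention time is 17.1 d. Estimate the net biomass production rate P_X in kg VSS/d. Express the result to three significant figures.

Effluent substrate depends only on kinetics and SRT: S = K_s(1 + k_d θ_c) / [θ_c(Yk − k_d) − 1] = 55.3 × (1 + 0.111 × 17.1) / [17.1 × (0.403 × 8.79 − 0.111) − 1] = 160.3 / 57.68 = 2.779 mg/L.
Observed yield with endogenous decay: Y_obs = Y / (1 + k_d·θ_c) = 0.403 / (1 + 0.111 × 17.1) = 0.403 / 2.898 = 0.1391 g VSS/g bCOD.
ΔS = 1410 − 2.78 = 1407 mg/L, so the substrate removal rate is 1560 × 1407/1000 = 2195 kg bCOD/d.
Biomass produced: P_X = Y_obs·Q·ΔS = 0.1391 × 2195 ≈ 305.3 kg VSS/d.

P_X ≈ 305 kg VSS/d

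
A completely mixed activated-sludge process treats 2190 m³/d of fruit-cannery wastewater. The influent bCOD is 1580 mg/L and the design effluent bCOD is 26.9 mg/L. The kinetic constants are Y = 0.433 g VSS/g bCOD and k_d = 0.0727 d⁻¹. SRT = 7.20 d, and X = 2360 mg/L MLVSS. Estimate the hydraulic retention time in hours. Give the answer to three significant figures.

τ ≈ 32.3 h

From the SRT design equation V = Y Q (S₀−S) θ_c / [X (1 + k_d θ_c)] = 0.433 × 2190 × (1580 − 26.9) × 7.20 / [2360 × (1 + 0.0727 × 7.20)] = 1.06×10^7 / 3595 = 2949 m³.
Hydraulic retention time τ = V/Q = 2949 / 2190 = 1.347 d = 32.32 h.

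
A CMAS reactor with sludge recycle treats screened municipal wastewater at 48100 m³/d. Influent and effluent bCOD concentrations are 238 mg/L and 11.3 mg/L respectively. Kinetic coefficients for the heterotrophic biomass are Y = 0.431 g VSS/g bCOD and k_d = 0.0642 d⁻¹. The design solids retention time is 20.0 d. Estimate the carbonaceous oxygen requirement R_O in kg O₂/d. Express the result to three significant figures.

R_O ≈ 7980 kg O₂/d

Observed yield with endogenous decay: Y_obs = Y / (1 + k_d·θ_c) = 0.431 / (1 + 0.0642 × 20.0) = 0.431 / 2.284 = 0.1887 g VSS/g bCOD.
ΔS = 238 − 11.3 = 226.7 mg/L, so the substrate removal rate is 48100 × 226.7/1000 = 10904 kg bCOD/d.
Biomass synthesised: P_X = Y_obs × 10904 = 2058 kg VSS/d.
Carbonaceous O₂ demand = substrate oxidised − cell-mass equivalent = 10904 − 1.42 × 2058 = 7982 kg O₂/d.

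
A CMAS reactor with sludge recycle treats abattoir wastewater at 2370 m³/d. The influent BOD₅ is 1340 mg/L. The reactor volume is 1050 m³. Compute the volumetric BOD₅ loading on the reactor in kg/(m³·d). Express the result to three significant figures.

L_v ≈ 3.02 kg BOD₅/(m³·d)

Applied BOD₅ load per unit volume = Q·S₀/V = (2370 × 1340/1000)/1050 = 3.025 kg BOD₅·m⁻³·d⁻¹.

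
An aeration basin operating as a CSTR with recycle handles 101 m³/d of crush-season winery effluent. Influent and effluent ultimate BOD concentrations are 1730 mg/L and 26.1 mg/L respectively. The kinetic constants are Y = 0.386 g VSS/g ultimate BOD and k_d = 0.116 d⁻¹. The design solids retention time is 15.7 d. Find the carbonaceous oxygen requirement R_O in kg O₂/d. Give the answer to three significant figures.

The observed yield is Y_obs = Y/(1 + k_d·θ_c) = 0.386 / (1 + 0.116 × 15.7) = 0.386 / 2.821 = 0.1368 g VSS per g ultimate BOD removed.
Substrate removed = Q·(S₀ − S) = 101 m³/d × (1730 − 26.1) g/m³ = 1.72×10^5 g/d = 172.1 kg/d.
Net sludge production P_X = 0.1368 × 172.1 = 23.55 kg VSS/d.
R_O = Q·(S₀ − S) − 1.42·P_X = 172.1 − 1.42 × 23.55 = 138.7 kg O₂/d.

R_O ≈ 139 kg O₂/d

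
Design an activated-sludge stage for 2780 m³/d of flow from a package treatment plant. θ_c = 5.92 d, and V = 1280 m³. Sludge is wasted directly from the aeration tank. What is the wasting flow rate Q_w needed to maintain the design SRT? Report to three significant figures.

Wasting from the aeration tank: Q_w = V / θ_c = 1280 / 5.92 = 216.2 m³/d.

Q_w ≈ 216 m³/d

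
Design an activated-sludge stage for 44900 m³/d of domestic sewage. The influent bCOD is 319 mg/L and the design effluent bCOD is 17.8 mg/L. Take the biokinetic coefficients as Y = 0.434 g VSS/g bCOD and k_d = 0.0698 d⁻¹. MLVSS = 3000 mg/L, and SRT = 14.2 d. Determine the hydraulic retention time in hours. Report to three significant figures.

τ ≈ 7.46 h

From the SRT design equation V = Y Q (S₀−S) θ_c / [X (1 + k_d θ_c)] = 0.434 × 44900 × (319 − 17.8) × 14.2 / [3000 × (1 + 0.0698 × 14.2)] = 8.33×10^7 / 5973 = 13952 m³.
HRT = V/Q = 13952 m³ / 44900 m³·d⁻¹ = 0.3107 d × 24 = 7.458 h.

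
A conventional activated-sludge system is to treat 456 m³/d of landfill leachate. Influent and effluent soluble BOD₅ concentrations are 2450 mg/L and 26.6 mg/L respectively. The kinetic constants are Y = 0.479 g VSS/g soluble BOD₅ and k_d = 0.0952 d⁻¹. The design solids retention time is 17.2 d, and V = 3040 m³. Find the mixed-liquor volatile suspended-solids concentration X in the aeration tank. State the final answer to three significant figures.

From V·X·(1 + k_d·θ_c) = Y·Q·(S₀ − S)·θ_c: X = 0.479 × 456 × (2450 − 26.6) × 17.2 / [3040 × (1 + 0.0952 × 17.2)] = 1136 mg/L.

X ≈ 1140 mg/L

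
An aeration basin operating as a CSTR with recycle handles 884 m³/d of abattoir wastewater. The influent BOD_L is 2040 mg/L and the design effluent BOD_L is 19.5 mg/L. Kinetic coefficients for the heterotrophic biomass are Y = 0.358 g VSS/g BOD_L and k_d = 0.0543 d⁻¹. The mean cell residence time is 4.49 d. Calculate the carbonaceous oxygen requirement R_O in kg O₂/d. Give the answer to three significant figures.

Correct the yield for decay: Y_obs = Y/(1 + k_d θ_c) = 0.358 / (1 + 0.0543 × 4.49) = 0.358 / 1.244 = 0.2878.
Mass of BOD_L removed per day: Q(S₀ − S) = 884 × 2020 g/m³ = 1786 kg/d.
Biomass synthesised: P_X = Y_obs × 1786 = 514.1 kg VSS/d.
Carbonaceous O₂ demand = substrate oxidised − cell-mass equivalent = 1786 − 1.42 × 514.1 = 1056 kg O₂/d.

R_O ≈ 1060 kg O₂/d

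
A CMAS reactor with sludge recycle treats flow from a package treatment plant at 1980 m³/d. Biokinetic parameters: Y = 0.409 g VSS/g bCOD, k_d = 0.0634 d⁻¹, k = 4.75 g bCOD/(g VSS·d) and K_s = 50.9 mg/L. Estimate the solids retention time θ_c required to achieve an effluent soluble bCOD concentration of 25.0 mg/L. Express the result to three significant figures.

At the target effluent, Y k S/(K_s+S) = 0.409×4.75×25.0/75.90 = 0.6399 d⁻¹.
Then 1/θ_c = μ − k_d = 0.6399 − 0.0634 = 0.5765 d⁻¹, giving θ_c = 1.735 d.

θ_c ≈ 1.73 d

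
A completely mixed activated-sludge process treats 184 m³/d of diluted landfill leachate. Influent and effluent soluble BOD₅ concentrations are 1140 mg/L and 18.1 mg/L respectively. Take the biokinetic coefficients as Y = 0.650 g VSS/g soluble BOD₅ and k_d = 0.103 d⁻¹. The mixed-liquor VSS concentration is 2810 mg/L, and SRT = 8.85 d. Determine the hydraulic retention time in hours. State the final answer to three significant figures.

Steady-state biomass mass balance: V·X·(1 + k_d·θ_c) = Y·Q·(S₀ − S)·θ_c, so V = 0.650 × 184 × (1140 − 18.1) × 8.85 / [2810 × (1 + 0.103 × 8.85)] = 1.19×10^6 / 5371 = 221.1 m³.
τ = V/Q = 221.1/184 = 1.201 d, or 28.84 h.

τ ≈ 28.8 h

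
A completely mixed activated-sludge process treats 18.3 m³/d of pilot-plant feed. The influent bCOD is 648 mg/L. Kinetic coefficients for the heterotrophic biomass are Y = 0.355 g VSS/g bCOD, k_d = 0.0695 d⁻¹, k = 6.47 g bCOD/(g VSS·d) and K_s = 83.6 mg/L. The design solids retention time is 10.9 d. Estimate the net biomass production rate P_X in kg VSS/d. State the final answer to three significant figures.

From the Monod/SRT balance for a CMAS, S = K_s·(1+k_d θ_c)/[θ_c·(Y k − k_d) − 1] = 83.6 × (1 + 0.0695 × 10.9) / [10.9 × (0.355 × 6.47 − 0.0695) − 1] = 146.9 / 23.28 = 6.312 mg/L.
The observed yield is Y_obs = Y/(1 + k_d·θ_c) = 0.355 / (1 + 0.0695 × 10.9) = 0.355 / 1.758 = 0.2020 g VSS per g bCOD removed.
ΔS = 648 − 6.31 = 641.7 mg/L, so the substrate removal rate is 18.3 × 641.7/1000 = 11.74 kg bCOD/d.
Net biomass production P_X = Y_obs × Q·(S₀ − S) = 0.2020 × 11.74 = 2.372 kg VSS/d.

P_X ≈ 2.37 kg VSS/d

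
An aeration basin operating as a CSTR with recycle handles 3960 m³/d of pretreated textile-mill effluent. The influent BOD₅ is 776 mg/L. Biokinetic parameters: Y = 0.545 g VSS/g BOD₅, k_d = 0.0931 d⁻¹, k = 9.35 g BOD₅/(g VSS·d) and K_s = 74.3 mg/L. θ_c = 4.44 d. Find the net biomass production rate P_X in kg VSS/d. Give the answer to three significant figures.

Effluent substrate depends only on kinetics and SRT: S = K_s(1 + k_d θ_c) / [θ_c(Yk − k_d) − 1] = 74.3 × (1 + 0.0931 × 4.44) / [4.44 × (0.545 × 9.35 − 0.0931) − 1] = 105.0 / 21.21 = 4.951 mg/L.
The observed yield is Y_obs = Y/(1 + k_d·θ_c) = 0.545 / (1 + 0.0931 × 4.44) = 0.545 / 1.413 = 0.3856 g VSS per g BOD₅ removed.
Q·(S₀ − S) = 3960 × (776 − 4.95) × 10⁻³ = 3053 kg/d removed.
P_X = Y_obs · Q(S₀ − S) = 0.3856 × 3053 = 1177 kg VSS/d.

P_X ≈ 1180 kg VSS/d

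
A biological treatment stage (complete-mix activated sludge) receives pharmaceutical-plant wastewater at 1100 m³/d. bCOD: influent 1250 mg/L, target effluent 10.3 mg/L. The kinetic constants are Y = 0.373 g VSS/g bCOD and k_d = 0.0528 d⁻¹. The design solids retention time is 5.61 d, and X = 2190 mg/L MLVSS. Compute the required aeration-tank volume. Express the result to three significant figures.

V ≈ 1010 m³

Rearranging the biomass balance for a CMAS with decay, V = Y·Q·ΔS·θ_c / [X·(1+k_d θ_c)] = 0.373 × 1100 × (1250 − 10.3) × 5.61 / [2190 × (1 + 0.0528 × 5.61)] = 2.85×10^6 / 2839 = 1005 m³.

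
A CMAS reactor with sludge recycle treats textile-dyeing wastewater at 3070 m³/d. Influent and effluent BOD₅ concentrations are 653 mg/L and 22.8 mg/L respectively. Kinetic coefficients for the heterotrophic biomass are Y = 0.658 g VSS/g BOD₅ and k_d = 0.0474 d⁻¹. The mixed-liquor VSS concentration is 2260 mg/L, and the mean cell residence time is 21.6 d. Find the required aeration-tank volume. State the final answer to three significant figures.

V ≈ 6010 m³

Steady-state biomass mass balance: V·X·(1 + k_d·θ_c) = Y·Q·(S₀ − S)·θ_c, so V = 0.658 × 3070 × (653 − 22.8) × 21.6 / [2260 × (1 + 0.0474 × 21.6)] = 2.75×10^7 / 4574 = 6012 m³.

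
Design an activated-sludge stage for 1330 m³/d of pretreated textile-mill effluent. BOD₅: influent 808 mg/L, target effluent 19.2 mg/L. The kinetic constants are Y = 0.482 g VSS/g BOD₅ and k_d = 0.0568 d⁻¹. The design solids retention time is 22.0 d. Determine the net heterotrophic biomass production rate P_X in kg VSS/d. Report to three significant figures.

The observed yield is Y_obs = Y/(1 + k_d·θ_c) = 0.482 / (1 + 0.0568 × 22.0) = 0.482 / 2.250 = 0.2143 g VSS per g BOD₅ removed.
Q·(S₀ − S) = 1330 × (808 − 19.2) × 10⁻³ = 1049 kg/d removed.
Net biomass production P_X = Y_obs × Q·(S₀ − S) = 0.2143 × 1049 = 224.8 kg VSS/d.

P_X ≈ 225 kg VSS/d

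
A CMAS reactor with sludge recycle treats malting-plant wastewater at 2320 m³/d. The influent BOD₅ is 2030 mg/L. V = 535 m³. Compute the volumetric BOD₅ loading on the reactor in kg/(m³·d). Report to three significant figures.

L_v ≈ 8.80 kg BOD₅/(m³·d)

L_v = Q S₀ / V = 2320 × 2030 × 10⁻³ / 535.0 = 8.803 kg/(m³·d).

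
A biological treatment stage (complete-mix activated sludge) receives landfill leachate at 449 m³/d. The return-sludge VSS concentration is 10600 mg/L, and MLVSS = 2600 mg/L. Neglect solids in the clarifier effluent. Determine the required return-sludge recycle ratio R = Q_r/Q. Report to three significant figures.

Mass balance around the secondary clarifier (neglecting effluent solids): R = X / (X_r − X) = 2600 / (10600 − 2600) = 0.3250.

R ≈ 0.325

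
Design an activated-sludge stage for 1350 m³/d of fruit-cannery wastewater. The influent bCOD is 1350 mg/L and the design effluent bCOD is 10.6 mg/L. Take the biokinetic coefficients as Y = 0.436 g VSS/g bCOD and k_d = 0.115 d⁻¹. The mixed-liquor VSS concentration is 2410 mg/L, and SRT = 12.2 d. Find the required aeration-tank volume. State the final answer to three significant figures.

V ≈ 1660 m³

Rearranging the biomass balance for a CMAS with decay, V = Y·Q·ΔS·θ_c / [X·(1+k_d θ_c)] = 0.436 × 1350 × (1350 − 10.6) × 12.2 / [2410 × (1 + 0.115 × 12.2)] = 9.62×10^6 / 5791 = 1661 m³.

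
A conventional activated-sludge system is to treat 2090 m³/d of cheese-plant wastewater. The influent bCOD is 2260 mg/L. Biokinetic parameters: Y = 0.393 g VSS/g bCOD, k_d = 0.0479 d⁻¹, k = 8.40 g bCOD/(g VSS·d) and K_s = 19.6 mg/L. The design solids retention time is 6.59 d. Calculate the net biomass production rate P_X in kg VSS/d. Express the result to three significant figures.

P_X ≈ 1410 kg VSS/d

For a completely mixed reactor with recycle the Lawrence–McCarty relation gives S = K_s·(1 + k_d·θ_c) / [θ_c·(Y·k − k_d) − 1] = 19.6 × (1 + 0.0479 × 6.59) / [6.59 × (0.393 × 8.40 − 0.0479) − 1] = 25.79 / 20.44 = 1.262 mg/L.
The observed yield is Y_obs = Y/(1 + k_d·θ_c) = 0.393 / (1 + 0.0479 × 6.59) = 0.393 / 1.316 = 0.2987 g VSS per g bCOD removed.
Substrate removed = Q·(S₀ − S) = 2090 m³/d × (2260 − 1.26) g/m³ = 4.72×10^6 g/d = 4721 kg/d.
Biomass produced: P_X = Y_obs·Q·ΔS = 0.2987 × 4721 ≈ 1410 kg VSS/d.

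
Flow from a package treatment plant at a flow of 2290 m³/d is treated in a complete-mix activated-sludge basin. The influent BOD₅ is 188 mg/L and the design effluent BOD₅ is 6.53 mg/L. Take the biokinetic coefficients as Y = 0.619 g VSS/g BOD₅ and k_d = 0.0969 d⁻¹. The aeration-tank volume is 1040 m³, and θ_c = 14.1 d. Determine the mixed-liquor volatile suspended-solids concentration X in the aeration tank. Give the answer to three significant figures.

Solving the biomass balance for X: X = Y Q (S₀−S) θ_c / [V (1+k_d θ_c)] = 0.619 × 2290 × (188 − 6.53) × 14.1 / [1040 × (1 + 0.0969 × 14.1)] = 1474 mg/L.

X ≈ 1470 mg/L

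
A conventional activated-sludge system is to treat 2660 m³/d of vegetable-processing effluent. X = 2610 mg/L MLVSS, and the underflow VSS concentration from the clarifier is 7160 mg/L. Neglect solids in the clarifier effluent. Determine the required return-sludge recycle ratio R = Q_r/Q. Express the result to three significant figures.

Solids balance on the clarifier gives (1+R)X = R·X_r, so R = X/(X_r − X) = 2610 / (7160 − 2610) = 0.5736.

R ≈ 0.574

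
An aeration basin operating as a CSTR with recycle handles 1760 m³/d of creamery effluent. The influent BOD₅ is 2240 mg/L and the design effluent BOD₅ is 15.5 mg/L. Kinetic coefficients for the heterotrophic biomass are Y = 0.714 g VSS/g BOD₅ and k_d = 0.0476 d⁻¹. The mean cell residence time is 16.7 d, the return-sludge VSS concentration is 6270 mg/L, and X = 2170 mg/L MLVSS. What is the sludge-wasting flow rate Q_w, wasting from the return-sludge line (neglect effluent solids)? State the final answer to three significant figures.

Q_w ≈ 248 m³/d

Rearranging the biomass balance for a CMAS with decay, V = Y·Q·ΔS·θ_c / [X·(1+k_d θ_c)] = 0.714 × 1760 × (2240 − 15.5) × 16.7 / [2170 × (1 + 0.0476 × 16.7)] = 4.67×10^7 / 3895 = 11985 m³.
Q_w = (V·X)/(θ_c X_r) = 11985 × 2170 / (16.7 × 6270) = 248.4 m³/d.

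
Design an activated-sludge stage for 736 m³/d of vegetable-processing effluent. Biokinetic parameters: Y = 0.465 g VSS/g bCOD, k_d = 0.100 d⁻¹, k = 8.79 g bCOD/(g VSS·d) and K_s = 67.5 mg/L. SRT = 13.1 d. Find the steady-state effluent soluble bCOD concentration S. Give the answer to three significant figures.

Effluent substrate depends only on kinetics and SRT: S = K_s(1 + k_d θ_c) / [θ_c(Yk − k_d) − 1] = 67.5 × (1 + 0.100 × 13.1) / [13.1 × (0.465 × 8.79 − 0.100) − 1] = 155.9 / 51.23 = 3.043 mg/L.

S ≈ 3.04 mg/L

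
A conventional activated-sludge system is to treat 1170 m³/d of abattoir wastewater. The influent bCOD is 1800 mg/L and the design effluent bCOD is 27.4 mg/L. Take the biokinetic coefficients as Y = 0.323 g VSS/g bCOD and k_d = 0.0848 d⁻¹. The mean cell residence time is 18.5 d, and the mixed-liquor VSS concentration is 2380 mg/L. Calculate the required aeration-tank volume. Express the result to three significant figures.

V ≈ 2030 m³

From the SRT design equation V = Y Q (S₀−S) θ_c / [X (1 + k_d θ_c)] = 0.323 × 1170 × (1800 − 27.4) × 18.5 / [2380 × (1 + 0.0848 × 18.5)] = 1.24×10^7 / 6114 = 2027 m³.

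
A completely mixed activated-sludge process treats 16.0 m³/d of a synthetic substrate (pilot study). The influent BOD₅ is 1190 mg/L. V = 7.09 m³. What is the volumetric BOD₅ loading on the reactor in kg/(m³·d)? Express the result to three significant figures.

Applied BOD₅ load per unit volume = Q·S₀/V = (16.0 × 1190/1000)/7.090 = 2.685 kg BOD₅·m⁻³·d⁻¹.

L_v ≈ 2.69 kg BOD₅/(m³·d)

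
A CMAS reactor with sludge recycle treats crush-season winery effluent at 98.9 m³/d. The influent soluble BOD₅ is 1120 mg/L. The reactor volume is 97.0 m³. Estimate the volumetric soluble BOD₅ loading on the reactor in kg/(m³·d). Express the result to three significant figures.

Applied soluble BOD₅ load per unit volume = Q·S₀/V = (98.9 × 1120/1000)/97.00 = 1.142 kg soluble BOD₅·m⁻³·d⁻¹.

L_v ≈ 1.14 kg soluble BOD₅/(m³·d)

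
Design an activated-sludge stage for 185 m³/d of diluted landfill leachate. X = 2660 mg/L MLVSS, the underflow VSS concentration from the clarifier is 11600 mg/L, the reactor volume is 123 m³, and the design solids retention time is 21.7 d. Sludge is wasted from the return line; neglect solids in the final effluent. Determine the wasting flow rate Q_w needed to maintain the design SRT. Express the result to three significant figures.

Q_w = (V·X)/(θ_c X_r) = 123.0 × 2660 / (21.7 × 11600) = 1.300 m³/d.

Q_w ≈ 1.30 m³/d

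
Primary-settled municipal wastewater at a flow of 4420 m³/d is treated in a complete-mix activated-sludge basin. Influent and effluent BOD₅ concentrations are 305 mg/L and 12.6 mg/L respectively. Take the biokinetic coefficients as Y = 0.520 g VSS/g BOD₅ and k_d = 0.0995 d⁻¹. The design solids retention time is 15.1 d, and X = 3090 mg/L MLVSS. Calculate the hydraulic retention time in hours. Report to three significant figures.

τ ≈ 7.13 h

Steady-state biomass mass balance: V·X·(1 + k_d·θ_c) = Y·Q·(S₀ − S)·θ_c, so V = 0.520 × 4420 × (305 − 12.6) × 15.1 / [3090 × (1 + 0.0995 × 15.1)] = 1.01×10^7 / 7733 = 1312 m³.
HRT = V/Q = 1312 m³ / 4420 m³·d⁻¹ = 0.2969 d × 24 = 7.126 h.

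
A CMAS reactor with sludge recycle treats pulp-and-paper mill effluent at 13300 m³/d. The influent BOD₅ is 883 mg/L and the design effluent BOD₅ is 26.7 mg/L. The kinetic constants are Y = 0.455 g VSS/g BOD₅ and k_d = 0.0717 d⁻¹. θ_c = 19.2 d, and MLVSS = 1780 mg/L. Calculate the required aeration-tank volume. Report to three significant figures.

V ≈ 23500 m³

From the SRT design equation V = Y Q (S₀−S) θ_c / [X (1 + k_d θ_c)] = 0.455 × 13300 × (883 − 26.7) × 19.2 / [1780 × (1 + 0.0717 × 19.2)] = 9.95×10^7 / 4230 = 23518 m³.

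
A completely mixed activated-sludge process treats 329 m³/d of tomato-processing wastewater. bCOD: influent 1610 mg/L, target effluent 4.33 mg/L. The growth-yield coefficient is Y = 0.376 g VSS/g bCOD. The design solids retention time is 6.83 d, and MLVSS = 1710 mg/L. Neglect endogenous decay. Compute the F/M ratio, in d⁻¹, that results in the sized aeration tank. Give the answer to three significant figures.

F/M ≈ 0.390 d⁻¹

Biomass mass balance (decay neglected): V·X = Y·Q·(S₀ − S)·θ_c, so V = 0.376 × 329 × (1610 − 4.33) × 6.83 / 1710 = 793.3 m³.
Food-to-microorganism ratio F/M = Q S₀ / (V X) = 329 × 1610 / (793.3 × 1710) = 0.3904 d⁻¹.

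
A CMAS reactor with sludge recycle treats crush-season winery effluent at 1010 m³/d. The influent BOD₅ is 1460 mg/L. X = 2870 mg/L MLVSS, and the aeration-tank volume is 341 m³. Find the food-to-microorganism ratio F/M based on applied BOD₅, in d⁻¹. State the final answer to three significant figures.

Food-to-microorganism ratio F/M = Q S₀ / (V X) = 1010 × 1460 / (341.0 × 2870) = 1.507 d⁻¹.

F/M ≈ 1.51 d⁻¹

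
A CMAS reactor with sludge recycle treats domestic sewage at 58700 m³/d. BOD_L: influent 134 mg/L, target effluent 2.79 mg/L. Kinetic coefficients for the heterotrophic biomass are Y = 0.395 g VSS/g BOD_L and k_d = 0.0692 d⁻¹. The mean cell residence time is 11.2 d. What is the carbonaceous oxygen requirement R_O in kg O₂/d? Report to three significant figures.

R_O ≈ 5270 kg O₂/d

Correct the yield for decay: Y_obs = Y/(1 + k_d θ_c) = 0.395 / (1 + 0.0692 × 11.2) = 0.395 / 1.775 = 0.2225.
Substrate removed = Q·(S₀ − S) = 58700 m³/d × (134 − 2.79) g/m³ = 7.7×10^6 g/d = 7702 kg/d.
Biomass synthesised: P_X = Y_obs × 7702 = 1714 kg VSS/d.
Carbonaceous O₂ demand = substrate oxidised − cell-mass equivalent = 7702 − 1.42 × 1714 = 5268 kg O₂/d.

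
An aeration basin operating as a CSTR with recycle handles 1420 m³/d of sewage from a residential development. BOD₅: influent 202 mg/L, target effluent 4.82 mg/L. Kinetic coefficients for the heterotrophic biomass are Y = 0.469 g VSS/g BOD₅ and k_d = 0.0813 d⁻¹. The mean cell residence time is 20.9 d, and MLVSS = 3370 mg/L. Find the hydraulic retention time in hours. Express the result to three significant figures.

τ ≈ 5.10 h

From the SRT design equation V = Y Q (S₀−S) θ_c / [X (1 + k_d θ_c)] = 0.469 × 1420 × (202 − 4.82) × 20.9 / [3370 × (1 + 0.0813 × 20.9)] = 2.74×10^6 / 9096 = 301.7 m³.
HRT = V/Q = 301.7 m³ / 1420 m³·d⁻¹ = 0.2125 d × 24 = 5.100 h.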